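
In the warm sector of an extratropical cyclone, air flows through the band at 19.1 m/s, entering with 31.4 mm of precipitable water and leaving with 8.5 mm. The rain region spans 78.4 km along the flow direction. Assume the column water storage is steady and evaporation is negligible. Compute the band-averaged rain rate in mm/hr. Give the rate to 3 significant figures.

R ≈ 20.1 mm/hr

Column moisture flux per unit crosswind length is F = V × PW.
Inflow: F_in = 19.1 × 31.4 = 599.74 mm·m/s
Outflow: F_out = 19.1 × 8.5 = 162.35 mm·m/s
Steady-state rate R = (F_in − F_out)/L = (599.74 − 162.35) / 78400 m = 5.579e-03 mm/s.
R = 5.579e-03 × 3600 = 20.1 mm/hr.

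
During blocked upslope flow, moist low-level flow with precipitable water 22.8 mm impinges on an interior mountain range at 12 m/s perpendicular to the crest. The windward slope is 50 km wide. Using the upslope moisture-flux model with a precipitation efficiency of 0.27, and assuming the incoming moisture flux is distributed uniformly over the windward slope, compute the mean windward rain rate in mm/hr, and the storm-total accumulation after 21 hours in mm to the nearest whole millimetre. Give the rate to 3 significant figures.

R ≈ 5.32 mm/hr; total ≈ 112 mm

Incoming column moisture flux per unit ridge length: F = V × PW = 12 × 22.8 = 273.6 mm·m/s.
Spread over the 50 km slope with efficiency ε = 0.27: R = ε·F/W = 0.27 × 273.6 / 50000 m = 1.477e-03 mm/s.
R = 1.477e-03 × 3600 = 5.32 mm/hr.
Over 21 h: total = 5.32 × 21 = 111.72 ≈ 112 mm.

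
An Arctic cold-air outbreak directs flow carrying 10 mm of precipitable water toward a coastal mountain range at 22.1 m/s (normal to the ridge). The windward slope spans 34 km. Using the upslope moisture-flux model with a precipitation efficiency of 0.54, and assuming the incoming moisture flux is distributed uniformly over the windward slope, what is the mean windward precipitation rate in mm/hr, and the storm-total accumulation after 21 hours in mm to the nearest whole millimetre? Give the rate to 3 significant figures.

R ≈ 12.6 mm/hr; total ≈ 265 mm

Incoming column moisture flux per unit ridge length: F = V × PW = 22.1 × 10 = 221 mm·m/s.
Spread over the 34 km slope with efficiency ε = 0.54: R = ε·F/W = 0.54 × 221 / 34000 m = 3.510e-03 mm/s.
R = 3.510e-03 × 3600 = 12.6 mm/hr.
Over 21 h: total = 12.6 × 21 = 264.6 ≈ 265 mm.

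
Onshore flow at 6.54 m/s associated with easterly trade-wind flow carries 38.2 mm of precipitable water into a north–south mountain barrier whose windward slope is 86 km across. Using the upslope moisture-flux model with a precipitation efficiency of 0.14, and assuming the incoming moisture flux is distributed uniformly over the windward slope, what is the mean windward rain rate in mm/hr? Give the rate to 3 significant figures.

R ≈ 1.46 mm/hr

Incoming column moisture flux per unit ridge length: F = V × PW = 6.54 × 38.2 = 249.828 mm·m/s.
Spread over the 86 km slope with efficiency ε = 0.14: R = ε·F/W = 0.14 × 249.828 / 86000 m = 4.067e-04 mm/s.
R = 4.067e-04 × 3600 = 1.46 mm/hr.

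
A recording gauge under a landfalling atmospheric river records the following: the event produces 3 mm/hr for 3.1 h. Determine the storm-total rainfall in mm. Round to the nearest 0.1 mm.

total ≈ 9.3 mm

Total = Σ Rᵢ Δtᵢ = 3 × 3.1
      = 9.3 = 9.3 mm.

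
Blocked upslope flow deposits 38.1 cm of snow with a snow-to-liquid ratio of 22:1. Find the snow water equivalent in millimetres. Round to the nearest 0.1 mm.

SWE ≈ 17.3 mm

SWE = snow depth / ratio = 38.1 cm / 22 = 1.732 cm = 17.3 mm.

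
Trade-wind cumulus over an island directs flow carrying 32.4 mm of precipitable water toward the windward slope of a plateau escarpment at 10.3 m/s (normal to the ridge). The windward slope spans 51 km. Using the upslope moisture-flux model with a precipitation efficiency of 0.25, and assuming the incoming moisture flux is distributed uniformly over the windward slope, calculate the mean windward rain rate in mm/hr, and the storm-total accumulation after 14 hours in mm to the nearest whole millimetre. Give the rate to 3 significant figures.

Incoming column moisture flux per unit ridge length: F = V × PW = 10.3 × 32.4 = 333.72 mm·m/s.
Spread over the 51 km slope with efficiency ε = 0.25: R = ε·F/W = 0.25 × 333.72 / 51000 m = 1.636e-03 mm/s.
R = 1.636e-03 × 3600 = 5.89 mm/hr.
Over 14 h: total = 5.89 × 14 = 82.46 ≈ 82 mm.

R ≈ 5.89 mm/hr; total ≈ 82 mm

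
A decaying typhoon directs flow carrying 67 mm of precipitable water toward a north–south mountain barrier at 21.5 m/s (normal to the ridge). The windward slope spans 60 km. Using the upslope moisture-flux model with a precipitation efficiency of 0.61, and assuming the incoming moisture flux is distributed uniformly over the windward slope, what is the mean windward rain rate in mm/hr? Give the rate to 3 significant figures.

Incoming column moisture flux per unit ridge length: F = V × PW = 21.5 × 67 = 1440.5 mm·m/s.
Spread over the 60 km slope with efficiency ε = 0.61: R = ε·F/W = 0.61 × 1440.5 / 60000 m = 1.465e-02 mm/s.
R = 1.465e-02 × 3600 = 52.7 mm/hr.

R ≈ 52.7 mm/hr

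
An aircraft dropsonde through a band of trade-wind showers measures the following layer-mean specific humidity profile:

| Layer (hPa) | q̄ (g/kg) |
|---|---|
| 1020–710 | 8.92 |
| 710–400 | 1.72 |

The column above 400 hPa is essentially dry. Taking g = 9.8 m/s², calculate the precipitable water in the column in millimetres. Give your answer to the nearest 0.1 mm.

Precipitable water is the column-integrated vapour mass per unit area: PW = (1/g) Σ q̄ Δp, with q in kg/kg and Δp in Pa (1 kg/m² of water = 1 mm).
Layer 1020–710 hPa: Δp = 310 hPa = 31000 Pa, q̄ = 0.00892 kg/kg → 0.00892 × 31000 / 9.8 = 28.22 mm
Layer 710–400 hPa: Δp = 310 hPa = 31000 Pa, q̄ = 0.00172 kg/kg → 0.00172 × 31000 / 9.8 = 5.44 mm
PW = 28.22 + 5.44 = 33.66 ≈ 33.7 mm.

PW ≈ 33.7 mm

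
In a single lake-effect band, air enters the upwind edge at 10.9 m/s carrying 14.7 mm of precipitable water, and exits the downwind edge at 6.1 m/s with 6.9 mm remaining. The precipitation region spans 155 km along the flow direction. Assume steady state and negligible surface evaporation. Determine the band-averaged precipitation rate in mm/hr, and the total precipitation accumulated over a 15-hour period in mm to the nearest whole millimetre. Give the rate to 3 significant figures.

Column moisture flux per unit crosswind length is F = V × PW.
Inflow: F_in = 10.9 × 14.7 = 160.23 mm·m/s
Outflow: F_out = 6.1 × 6.9 = 42.09 mm·m/s
Steady-state rate R = (F_in − F_out)/L = (160.23 − 42.09) / 155000 m = 7.622e-04 mm/s.
R = 7.622e-04 × 3600 = 2.74 mm/hr.
Over 15 h: total = 2.74 × 15 = 41.1 ≈ 41 mm.

R ≈ 2.74 mm/hr; total ≈ 41 mm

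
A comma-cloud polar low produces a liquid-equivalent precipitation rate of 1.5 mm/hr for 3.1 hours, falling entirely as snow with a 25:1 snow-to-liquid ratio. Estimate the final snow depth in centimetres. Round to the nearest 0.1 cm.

Liquid-equivalent depth = 1.5 × 3.1 = 4.65 mm.
Snow depth = 4.65 mm × 25 = 116.25 mm = 11.6 cm.

snow depth ≈ 11.6 cm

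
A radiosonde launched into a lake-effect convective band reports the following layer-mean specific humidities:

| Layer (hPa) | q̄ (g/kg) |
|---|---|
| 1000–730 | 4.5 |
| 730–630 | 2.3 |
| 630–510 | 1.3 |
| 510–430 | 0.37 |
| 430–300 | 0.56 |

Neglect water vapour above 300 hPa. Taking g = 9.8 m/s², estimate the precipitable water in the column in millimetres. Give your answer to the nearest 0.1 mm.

PW ≈ 17.4 mm

Precipitable water is the column-integrated vapour mass per unit area: PW = (1/g) Σ q̄ Δp, with q in kg/kg and Δp in Pa (1 kg/m² of water = 1 mm).
Layer 1000–730 hPa: Δp = 270 hPa = 27000 Pa, q̄ = 0.0045 kg/kg → 0.0045 × 27000 / 9.8 = 12.40 mm
Layer 730–630 hPa: Δp = 100 hPa = 10000 Pa, q̄ = 0.0023 kg/kg → 0.0023 × 10000 / 9.8 = 2.35 mm
Layer 630–510 hPa: Δp = 120 hPa = 12000 Pa, q̄ = 0.0013 kg/kg → 0.0013 × 12000 / 9.8 = 1.59 mm
Layer 510–430 hPa: Δp = 80 hPa = 8000 Pa, q̄ = 0.00037 kg/kg → 0.00037 × 8000 / 9.8 = 0.30 mm
Layer 430–300 hPa: Δp = 130 hPa = 13000 Pa, q̄ = 0.00056 kg/kg → 0.00056 × 13000 / 9.8 = 0.74 mm
PW = 12.40 + 2.35 + 1.59 + 0.30 + 0.74 = 17.38 ≈ 17.4 mm.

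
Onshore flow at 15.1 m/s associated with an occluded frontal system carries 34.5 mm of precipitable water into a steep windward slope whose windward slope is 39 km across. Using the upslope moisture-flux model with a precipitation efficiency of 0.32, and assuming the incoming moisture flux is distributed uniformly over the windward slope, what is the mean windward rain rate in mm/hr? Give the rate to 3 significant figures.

Incoming column moisture flux per unit ridge length: F = V × PW = 15.1 × 34.5 = 520.95 mm·m/s.
Spread over the 39 km slope with efficiency ε = 0.32: R = ε·F/W = 0.32 × 520.95 / 39000 m = 4.274e-03 mm/s.
R = 4.274e-03 × 3600 = 15.4 mm/hr.

R ≈ 15.4 mm/hr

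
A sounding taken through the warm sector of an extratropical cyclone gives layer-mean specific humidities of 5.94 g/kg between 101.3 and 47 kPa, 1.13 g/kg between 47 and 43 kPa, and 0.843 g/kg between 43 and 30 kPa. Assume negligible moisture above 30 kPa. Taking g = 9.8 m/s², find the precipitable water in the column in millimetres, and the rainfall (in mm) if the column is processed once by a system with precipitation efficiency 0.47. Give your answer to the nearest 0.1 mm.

Precipitable water is the column-integrated vapour mass per unit area: PW = (1/g) Σ q̄ Δp, with q in kg/kg and Δp in Pa (1 kg/m² of water = 1 mm).
Layer 101.3–47 kPa: Δp = 543 hPa = 54300 Pa, q̄ = 0.00594 kg/kg → 0.00594 × 54300 / 9.8 = 32.91 mm
Layer 47–43 kPa: Δp = 40 hPa = 4000 Pa, q̄ = 0.00113 kg/kg → 0.00113 × 4000 / 9.8 = 0.46 mm
Layer 43–30 kPa: Δp = 130 hPa = 13000 Pa, q̄ = 0.000843 kg/kg → 0.000843 × 13000 / 9.8 = 1.12 mm
PW = 32.91 + 0.46 + 1.12 = 34.49 ≈ 34.5 mm.
Rainfall = ε × PW = 0.47 × 34.5 = 16.2 mm.

PW ≈ 34.5 mm; rainfall ≈ 16.2 mm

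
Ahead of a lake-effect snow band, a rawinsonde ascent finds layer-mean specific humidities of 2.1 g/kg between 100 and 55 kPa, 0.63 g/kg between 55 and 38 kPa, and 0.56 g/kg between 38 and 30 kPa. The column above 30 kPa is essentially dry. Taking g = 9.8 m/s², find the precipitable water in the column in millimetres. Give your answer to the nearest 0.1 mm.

Precipitable water is the column-integrated vapour mass per unit area: PW = (1/g) Σ q̄ Δp, with q in kg/kg and Δp in Pa (1 kg/m² of water = 1 mm).
Layer 100–55 kPa: Δp = 450 hPa = 45000 Pa, q̄ = 0.0021 kg/kg → 0.0021 × 45000 / 9.8 = 9.64 mm
Layer 55–38 kPa: Δp = 170 hPa = 17000 Pa, q̄ = 0.00063 kg/kg → 0.00063 × 17000 / 9.8 = 1.09 mm
Layer 38–30 kPa: Δp = 80 hPa = 8000 Pa, q̄ = 0.00056 kg/kg → 0.00056 × 8000 / 9.8 = 0.46 mm
PW = 9.64 + 1.09 + 0.46 = 11.19 ≈ 11.2 mm.

PW ≈ 11.2 mm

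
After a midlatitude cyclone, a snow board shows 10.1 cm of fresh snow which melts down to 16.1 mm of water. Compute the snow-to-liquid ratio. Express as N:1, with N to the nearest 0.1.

Ratio = snow depth / SWE = 101 mm / 16.1 mm = 6.3, i.e. 6.3:1.

ratio ≈ 6.3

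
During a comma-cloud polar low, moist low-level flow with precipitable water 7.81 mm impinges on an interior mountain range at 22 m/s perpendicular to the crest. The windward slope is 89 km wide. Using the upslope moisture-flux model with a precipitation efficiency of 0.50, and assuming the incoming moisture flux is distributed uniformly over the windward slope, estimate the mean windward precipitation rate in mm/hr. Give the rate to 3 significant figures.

R ≈ 3.48 mm/hr

Incoming column moisture flux per unit ridge length: F = V × PW = 22 × 7.81 = 171.82 mm·m/s.
Spread over the 89 km slope with efficiency ε = 0.50: R = ε·F/W = 0.50 × 171.82 / 89000 m = 9.653e-04 mm/s.
R = 9.653e-04 × 3600 = 3.48 mm/hr.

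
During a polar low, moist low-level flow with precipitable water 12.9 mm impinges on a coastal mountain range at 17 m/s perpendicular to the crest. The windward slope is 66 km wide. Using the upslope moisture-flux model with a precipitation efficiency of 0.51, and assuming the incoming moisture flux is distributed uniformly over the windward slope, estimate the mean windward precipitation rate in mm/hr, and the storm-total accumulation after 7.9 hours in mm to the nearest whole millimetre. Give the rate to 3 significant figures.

R ≈ 6.10 mm/hr; total ≈ 48 mm

Incoming column moisture flux per unit ridge length: F = V × PW = 17 × 12.9 = 219.3 mm·m/s.
Spread over the 66 km slope with efficiency ε = 0.51: R = ε·F/W = 0.51 × 219.3 / 66000 m = 1.695e-03 mm/s.
R = 1.695e-03 × 3600 = 6.10 mm/hr.
Over 7.9 h: total = 6.10 × 7.9 = 48.19 ≈ 48 mm.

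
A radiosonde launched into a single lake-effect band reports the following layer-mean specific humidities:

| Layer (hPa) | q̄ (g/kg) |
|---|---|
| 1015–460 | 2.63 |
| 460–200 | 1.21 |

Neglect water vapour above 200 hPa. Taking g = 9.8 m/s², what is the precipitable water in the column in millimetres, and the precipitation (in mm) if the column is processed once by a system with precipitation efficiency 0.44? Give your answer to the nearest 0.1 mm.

Precipitable water is the column-integrated vapour mass per unit area: PW = (1/g) Σ q̄ Δp, with q in kg/kg and Δp in Pa (1 kg/m² of water = 1 mm).
Layer 1015–460 hPa: Δp = 555 hPa = 55500 Pa, q̄ = 0.00263 kg/kg → 0.00263 × 55500 / 9.8 = 14.89 mm
Layer 460–200 hPa: Δp = 260 hPa = 26000 Pa, q̄ = 0.00121 kg/kg → 0.00121 × 26000 / 9.8 = 3.21 mm
PW = 14.89 + 3.21 = 18.10 ≈ 18.1 mm.
Precipitation = ε × PW = 0.44 × 18.1 = 8.0 mm.

PW ≈ 18.1 mm; precipitation ≈ 8.0 mm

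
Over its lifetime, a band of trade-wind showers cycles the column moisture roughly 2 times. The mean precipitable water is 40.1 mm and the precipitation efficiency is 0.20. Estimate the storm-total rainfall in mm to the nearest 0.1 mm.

Each cycle deposits ε × PW = 0.20 × 40.1 = 8.02 mm.
Over 2 cycles: 2 × 8.02 = 16.0 mm.

rainfall ≈ 16.0 mm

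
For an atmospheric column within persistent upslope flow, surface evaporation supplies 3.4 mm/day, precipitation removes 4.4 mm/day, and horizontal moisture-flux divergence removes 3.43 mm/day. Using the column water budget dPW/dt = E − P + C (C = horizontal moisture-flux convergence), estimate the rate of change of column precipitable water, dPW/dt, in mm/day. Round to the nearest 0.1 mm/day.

dPW/dt = E − P + C = 3.4 − 4.4 + (-3.43) = -4.4 mm/day.

dPW/dt ≈ -4.4 mm/day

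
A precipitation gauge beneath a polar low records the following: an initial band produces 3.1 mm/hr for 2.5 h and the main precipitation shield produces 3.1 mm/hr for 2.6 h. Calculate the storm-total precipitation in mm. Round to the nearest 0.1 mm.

Total = Σ Rᵢ Δtᵢ = 3.1 × 2.5 + 3.1 × 2.6
      = 7.75 + 8.06 = 15.8 mm.

total ≈ 15.8 mm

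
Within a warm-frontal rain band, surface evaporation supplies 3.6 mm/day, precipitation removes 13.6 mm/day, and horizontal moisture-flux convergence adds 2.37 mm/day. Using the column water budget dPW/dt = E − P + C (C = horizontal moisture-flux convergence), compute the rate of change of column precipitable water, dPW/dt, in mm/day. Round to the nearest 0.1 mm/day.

dPW/dt ≈ -7.6 mm/day

dPW/dt = E − P + C = 3.6 − 13.6 + (2.37) = -7.6 mm/day.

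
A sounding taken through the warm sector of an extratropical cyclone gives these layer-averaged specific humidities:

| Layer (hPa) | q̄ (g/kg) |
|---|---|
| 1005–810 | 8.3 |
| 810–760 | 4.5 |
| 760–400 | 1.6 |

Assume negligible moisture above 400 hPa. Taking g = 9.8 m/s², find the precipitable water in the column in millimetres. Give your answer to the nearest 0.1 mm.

Precipitable water is the column-integrated vapour mass per unit area: PW = (1/g) Σ q̄ Δp, with q in kg/kg and Δp in Pa (1 kg/m² of water = 1 mm).
Layer 1005–810 hPa: Δp = 195 hPa = 19500 Pa, q̄ = 0.0083 kg/kg → 0.0083 × 19500 / 9.8 = 16.52 mm
Layer 810–760 hPa: Δp = 50 hPa = 5000 Pa, q̄ = 0.0045 kg/kg → 0.0045 × 5000 / 9.8 = 2.30 mm
Layer 760–400 hPa: Δp = 360 hPa = 36000 Pa, q̄ = 0.0016 kg/kg → 0.0016 × 36000 / 9.8 = 5.88 mm
PW = 16.52 + 2.30 + 5.88 = 24.70 ≈ 24.7 mm.

PW ≈ 24.7 mm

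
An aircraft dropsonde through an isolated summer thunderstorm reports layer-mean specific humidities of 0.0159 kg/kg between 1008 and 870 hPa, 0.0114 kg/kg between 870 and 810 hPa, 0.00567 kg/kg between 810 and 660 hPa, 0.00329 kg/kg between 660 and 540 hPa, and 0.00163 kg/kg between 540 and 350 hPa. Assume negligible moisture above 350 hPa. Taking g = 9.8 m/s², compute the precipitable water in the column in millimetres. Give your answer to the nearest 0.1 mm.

PW ≈ 45.2 mm

Precipitable water is the column-integrated vapour mass per unit area: PW = (1/g) Σ q̄ Δp, with q in kg/kg and Δp in Pa (1 kg/m² of water = 1 mm).
Layer 1008–870 hPa: Δp = 138 hPa = 13800 Pa, q̄ = 0.0159 kg/kg → 0.0159 × 13800 / 9.8 = 22.39 mm
Layer 870–810 hPa: Δp = 60 hPa = 6000 Pa, q̄ = 0.0114 kg/kg → 0.0114 × 6000 / 9.8 = 6.98 mm
Layer 810–660 hPa: Δp = 150 hPa = 15000 Pa, q̄ = 0.00567 kg/kg → 0.00567 × 15000 / 9.8 = 8.68 mm
Layer 660–540 hPa: Δp = 120 hPa = 12000 Pa, q̄ = 0.00329 kg/kg → 0.00329 × 12000 / 9.8 = 4.03 mm
Layer 540–350 hPa: Δp = 190 hPa = 19000 Pa, q̄ = 0.00163 kg/kg → 0.00163 × 19000 / 9.8 = 3.16 mm
PW = 22.39 + 6.98 + 8.68 + 4.03 + 3.16 = 45.24 ≈ 45.2 mm.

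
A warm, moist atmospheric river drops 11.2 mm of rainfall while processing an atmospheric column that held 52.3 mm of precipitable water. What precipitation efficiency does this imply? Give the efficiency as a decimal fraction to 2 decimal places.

ε ≈ 0.21

ε = rainfall / PW = 11.2 / 52.3 = 0.21.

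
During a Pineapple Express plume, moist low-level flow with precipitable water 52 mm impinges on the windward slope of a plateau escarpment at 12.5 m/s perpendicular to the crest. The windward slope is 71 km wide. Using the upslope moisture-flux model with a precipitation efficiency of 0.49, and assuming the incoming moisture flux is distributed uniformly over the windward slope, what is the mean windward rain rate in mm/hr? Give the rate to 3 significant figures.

R ≈ 16.1 mm/hr

Incoming column moisture flux per unit ridge length: F = V × PW = 12.5 × 52 = 650 mm·m/s.
Spread over the 71 km slope with efficiency ε = 0.49: R = ε·F/W = 0.49 × 650 / 71000 m = 4.486e-03 mm/s.
R = 4.486e-03 × 3600 = 16.1 mm/hr.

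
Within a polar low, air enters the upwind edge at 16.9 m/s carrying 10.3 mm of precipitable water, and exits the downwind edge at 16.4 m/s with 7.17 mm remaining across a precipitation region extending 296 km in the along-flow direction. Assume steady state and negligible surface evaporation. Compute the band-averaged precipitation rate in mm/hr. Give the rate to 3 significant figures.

R ≈ 0.687 mm/hr

Column moisture flux per unit crosswind length is F = V × PW.
Inflow: F_in = 16.9 × 10.3 = 174.07 mm·m/s
Outflow: F_out = 16.4 × 7.17 = 117.588 mm·m/s
Steady-state rate R = (F_in − F_out)/L = (174.07 − 117.588) / 296000 m = 1.908e-04 mm/s.
R = 1.908e-04 × 3600 = 0.687 mm/hr.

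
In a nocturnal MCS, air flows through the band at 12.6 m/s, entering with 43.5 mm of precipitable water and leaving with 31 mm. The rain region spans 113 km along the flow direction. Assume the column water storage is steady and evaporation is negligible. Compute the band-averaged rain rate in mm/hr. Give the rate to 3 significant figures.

Column moisture flux per unit crosswind length is F = V × PW.
Inflow: F_in = 12.6 × 43.5 = 548.1 mm·m/s
Outflow: F_out = 12.6 × 31 = 390.6 mm·m/s
Steady-state rate R = (F_in − F_out)/L = (548.1 − 390.6) / 113000 m = 1.394e-03 mm/s.
R = 1.394e-03 × 3600 = 5.02 mm/hr.

R ≈ 5.02 mm/hr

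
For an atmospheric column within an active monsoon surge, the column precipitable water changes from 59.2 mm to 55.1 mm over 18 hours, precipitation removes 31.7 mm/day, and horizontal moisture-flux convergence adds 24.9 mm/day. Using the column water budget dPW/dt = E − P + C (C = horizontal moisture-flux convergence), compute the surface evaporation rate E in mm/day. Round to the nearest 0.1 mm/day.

dPW/dt = (55.1 − 59.2) mm / (18/24 day) = -5.467 mm/day.
E = dPW/dt + P − C = (-5.467) + 31.7 − (24.9) = 1.3 mm/day.

E ≈ 1.3 mm/day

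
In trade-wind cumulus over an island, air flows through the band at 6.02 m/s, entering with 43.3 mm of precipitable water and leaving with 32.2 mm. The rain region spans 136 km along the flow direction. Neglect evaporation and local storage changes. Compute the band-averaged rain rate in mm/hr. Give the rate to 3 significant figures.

Column moisture flux per unit crosswind length is F = V × PW.
Inflow: F_in = 6.02 × 43.3 = 260.666 mm·m/s
Outflow: F_out = 6.02 × 32.2 = 193.844 mm·m/s
Steady-state rate R = (F_in − F_out)/L = (260.666 − 193.844) / 136000 m = 4.913e-04 mm/s.
R = 4.913e-04 × 3600 = 1.77 mm/hr.

R ≈ 1.77 mm/hr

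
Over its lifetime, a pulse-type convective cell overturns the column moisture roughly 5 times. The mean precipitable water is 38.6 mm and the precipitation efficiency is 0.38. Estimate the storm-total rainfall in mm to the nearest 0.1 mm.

Each cycle deposits ε × PW = 0.38 × 38.6 = 14.668 mm.
Over 5 cycles: 5 × 14.668 = 73.3 mm.

rainfall ≈ 73.3 mm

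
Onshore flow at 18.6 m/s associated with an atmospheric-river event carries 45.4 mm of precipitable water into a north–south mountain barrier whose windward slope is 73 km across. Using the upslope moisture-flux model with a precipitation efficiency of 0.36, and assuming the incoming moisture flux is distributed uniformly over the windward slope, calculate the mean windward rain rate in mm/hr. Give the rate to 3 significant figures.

R ≈ 15.0 mm/hr

Incoming column moisture flux per unit ridge length: F = V × PW = 18.6 × 45.4 = 844.44 mm·m/s.
Spread over the 73 km slope with efficiency ε = 0.36: R = ε·F/W = 0.36 × 844.44 / 73000 m = 4.164e-03 mm/s.
R = 4.164e-03 × 3600 = 15.0 mm/hr.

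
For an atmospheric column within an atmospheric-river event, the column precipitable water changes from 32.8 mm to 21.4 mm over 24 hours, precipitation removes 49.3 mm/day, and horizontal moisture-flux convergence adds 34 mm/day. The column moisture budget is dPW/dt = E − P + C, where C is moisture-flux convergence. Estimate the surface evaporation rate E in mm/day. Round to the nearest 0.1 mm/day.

dPW/dt = (21.4 − 32.8) mm / (24/24 day) = -11.400 mm/day.
E = dPW/dt + P − C = (-11.400) + 49.3 − (34) = 3.9 mm/day.

E ≈ 3.9 mm/day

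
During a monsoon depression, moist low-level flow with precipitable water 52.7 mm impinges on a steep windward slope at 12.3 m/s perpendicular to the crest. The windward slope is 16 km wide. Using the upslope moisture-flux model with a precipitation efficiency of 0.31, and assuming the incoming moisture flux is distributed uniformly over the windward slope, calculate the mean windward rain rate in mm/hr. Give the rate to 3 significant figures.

Incoming column moisture flux per unit ridge length: F = V × PW = 12.3 × 52.7 = 648.21 mm·m/s.
Spread over the 16 km slope with efficiency ε = 0.31: R = ε·F/W = 0.31 × 648.21 / 16000 m = 1.256e-02 mm/s.
R = 1.256e-02 × 3600 = 45.2 mm/hr.

R ≈ 45.2 mm/hr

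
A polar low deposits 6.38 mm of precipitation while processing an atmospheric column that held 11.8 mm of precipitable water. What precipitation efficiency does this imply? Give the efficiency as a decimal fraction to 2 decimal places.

ε ≈ 0.54

ε = precipitation / PW = 6.38 / 11.8 = 0.54.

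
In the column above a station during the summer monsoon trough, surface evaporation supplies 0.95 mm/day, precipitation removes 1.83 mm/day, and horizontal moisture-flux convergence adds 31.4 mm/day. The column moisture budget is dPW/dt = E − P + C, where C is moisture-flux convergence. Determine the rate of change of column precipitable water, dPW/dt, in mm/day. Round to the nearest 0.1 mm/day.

dPW/dt ≈ 30.5 mm/day

dPW/dt = E − P + C = 0.95 − 1.83 + (31.4) = 30.5 mm/day.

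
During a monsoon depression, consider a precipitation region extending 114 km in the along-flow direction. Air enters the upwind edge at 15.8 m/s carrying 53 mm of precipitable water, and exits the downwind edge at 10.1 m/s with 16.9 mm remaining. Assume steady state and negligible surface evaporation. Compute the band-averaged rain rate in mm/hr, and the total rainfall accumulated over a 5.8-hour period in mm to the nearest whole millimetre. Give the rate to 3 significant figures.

R ≈ 21.1 mm/hr; total ≈ 122 mm

Column moisture flux per unit crosswind length is F = V × PW.
Inflow: F_in = 15.8 × 53 = 837.4 mm·m/s
Outflow: F_out = 10.1 × 16.9 = 170.69 mm·m/s
Steady-state rate R = (F_in − F_out)/L = (837.4 − 170.69) / 114000 m = 5.848e-03 mm/s.
R = 5.848e-03 × 3600 = 21.1 mm/hr.
Over 5.8 h: total = 21.1 × 5.8 = 122.38 ≈ 122 mm.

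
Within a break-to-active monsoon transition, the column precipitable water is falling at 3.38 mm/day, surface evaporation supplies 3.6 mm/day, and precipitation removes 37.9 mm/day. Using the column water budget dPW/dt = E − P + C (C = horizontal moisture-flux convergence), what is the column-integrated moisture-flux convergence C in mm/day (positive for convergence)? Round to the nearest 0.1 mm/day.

dPW/dt = -3.38 mm/day.
C = dPW/dt − E + P = (-3.38) − 3.6 + 37.9 = 30.9 mm/day.

C ≈ 30.9 mm/day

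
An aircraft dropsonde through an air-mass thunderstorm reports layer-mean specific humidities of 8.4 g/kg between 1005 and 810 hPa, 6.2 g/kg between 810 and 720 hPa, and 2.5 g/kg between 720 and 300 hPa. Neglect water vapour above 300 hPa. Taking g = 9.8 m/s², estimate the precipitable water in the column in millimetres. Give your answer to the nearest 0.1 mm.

Precipitable water is the column-integrated vapour mass per unit area: PW = (1/g) Σ q̄ Δp, with q in kg/kg and Δp in Pa (1 kg/m² of water = 1 mm).
Layer 1005–810 hPa: Δp = 195 hPa = 19500 Pa, q̄ = 0.0084 kg/kg → 0.0084 × 19500 / 9.8 = 16.71 mm
Layer 810–720 hPa: Δp = 90 hPa = 9000 Pa, q̄ = 0.0062 kg/kg → 0.0062 × 9000 / 9.8 = 5.69 mm
Layer 720–300 hPa: Δp = 420 hPa = 42000 Pa, q̄ = 0.0025 kg/kg → 0.0025 × 42000 / 9.8 = 10.71 mm
PW = 16.71 + 5.69 + 10.71 = 33.11 ≈ 33.1 mm.

PW ≈ 33.1 mm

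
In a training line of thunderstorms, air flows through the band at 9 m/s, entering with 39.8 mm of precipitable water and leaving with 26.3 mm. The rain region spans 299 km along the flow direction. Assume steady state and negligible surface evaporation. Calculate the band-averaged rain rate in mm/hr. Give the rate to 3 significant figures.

Column moisture flux per unit crosswind length is F = V × PW.
Inflow: F_in = 9 × 39.8 = 358.2 mm·m/s
Outflow: F_out = 9 × 26.3 = 236.7 mm·m/s
Steady-state rate R = (F_in − F_out)/L = (358.2 − 236.7) / 299000 m = 4.064e-04 mm/s.
R = 4.064e-04 × 3600 = 1.46 mm/hr.

R ≈ 1.46 mm/hr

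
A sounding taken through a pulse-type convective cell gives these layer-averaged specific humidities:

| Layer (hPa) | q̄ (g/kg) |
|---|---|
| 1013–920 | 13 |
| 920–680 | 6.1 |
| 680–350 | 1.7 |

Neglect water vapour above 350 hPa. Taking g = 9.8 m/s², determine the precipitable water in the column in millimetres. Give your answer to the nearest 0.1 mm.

Precipitable water is the column-integrated vapour mass per unit area: PW = (1/g) Σ q̄ Δp, with q in kg/kg and Δp in Pa (1 kg/m² of water = 1 mm).
Layer 1013–920 hPa: Δp = 93 hPa = 9300 Pa, q̄ = 0.013 kg/kg → 0.013 × 9300 / 9.8 = 12.34 mm
Layer 920–680 hPa: Δp = 240 hPa = 24000 Pa, q̄ = 0.0061 kg/kg → 0.0061 × 24000 / 9.8 = 14.94 mm
Layer 680–350 hPa: Δp = 330 hPa = 33000 Pa, q̄ = 0.0017 kg/kg → 0.0017 × 33000 / 9.8 = 5.72 mm
PW = 12.34 + 14.94 + 5.72 = 33.00 ≈ 33.0 mm.

PW ≈ 33.0 mm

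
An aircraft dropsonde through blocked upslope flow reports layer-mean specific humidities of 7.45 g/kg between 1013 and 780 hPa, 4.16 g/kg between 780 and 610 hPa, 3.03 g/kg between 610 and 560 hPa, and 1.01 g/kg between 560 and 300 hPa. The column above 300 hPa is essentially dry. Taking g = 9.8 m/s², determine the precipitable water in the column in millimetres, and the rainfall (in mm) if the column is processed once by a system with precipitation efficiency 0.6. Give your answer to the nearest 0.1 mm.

Precipitable water is the column-integrated vapour mass per unit area: PW = (1/g) Σ q̄ Δp, with q in kg/kg and Δp in Pa (1 kg/m² of water = 1 mm).
Layer 1013–780 hPa: Δp = 233 hPa = 23300 Pa, q̄ = 0.00745 kg/kg → 0.00745 × 23300 / 9.8 = 17.71 mm
Layer 780–610 hPa: Δp = 170 hPa = 17000 Pa, q̄ = 0.00416 kg/kg → 0.00416 × 17000 / 9.8 = 7.22 mm
Layer 610–560 hPa: Δp = 50 hPa = 5000 Pa, q̄ = 0.00303 kg/kg → 0.00303 × 5000 / 9.8 = 1.55 mm
Layer 560–300 hPa: Δp = 260 hPa = 26000 Pa, q̄ = 0.00101 kg/kg → 0.00101 × 26000 / 9.8 = 2.68 mm
PW = 17.71 + 7.22 + 1.55 + 2.68 = 29.16 ≈ 29.2 mm.
Rainfall = ε × PW = 0.6 × 29.2 = 17.5 mm.

PW ≈ 29.2 mm; rainfall ≈ 17.5 mm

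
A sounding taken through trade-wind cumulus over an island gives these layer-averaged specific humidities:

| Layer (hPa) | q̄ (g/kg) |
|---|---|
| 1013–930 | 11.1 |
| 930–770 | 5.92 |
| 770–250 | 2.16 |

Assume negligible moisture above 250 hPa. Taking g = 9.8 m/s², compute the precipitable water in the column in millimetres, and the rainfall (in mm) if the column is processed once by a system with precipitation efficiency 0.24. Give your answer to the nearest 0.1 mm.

PW ≈ 30.5 mm; rainfall ≈ 7.3 mm

Precipitable water is the column-integrated vapour mass per unit area: PW = (1/g) Σ q̄ Δp, with q in kg/kg and Δp in Pa (1 kg/m² of water = 1 mm).
Layer 1013–930 hPa: Δp = 83 hPa = 8300 Pa, q̄ = 0.0111 kg/kg → 0.0111 × 8300 / 9.8 = 9.40 mm
Layer 930–770 hPa: Δp = 160 hPa = 16000 Pa, q̄ = 0.00592 kg/kg → 0.00592 × 16000 / 9.8 = 9.67 mm
Layer 770–250 hPa: Δp = 520 hPa = 52000 Pa, q̄ = 0.00216 kg/kg → 0.00216 × 52000 / 9.8 = 11.46 mm
PW = 9.40 + 9.67 + 11.46 = 30.53 ≈ 30.5 mm.
Rainfall = ε × PW = 0.24 × 30.5 = 7.3 mm.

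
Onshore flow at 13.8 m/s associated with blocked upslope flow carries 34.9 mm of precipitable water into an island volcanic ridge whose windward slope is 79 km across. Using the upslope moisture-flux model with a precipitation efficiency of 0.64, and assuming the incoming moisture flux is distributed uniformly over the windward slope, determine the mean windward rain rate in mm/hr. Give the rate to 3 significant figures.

Incoming column moisture flux per unit ridge length: F = V × PW = 13.8 × 34.9 = 481.62 mm·m/s.
Spread over the 79 km slope with efficiency ε = 0.64: R = ε·F/W = 0.64 × 481.62 / 79000 m = 3.902e-03 mm/s.
R = 3.902e-03 × 3600 = 14.0 mm/hr.

R ≈ 14.0 mm/hr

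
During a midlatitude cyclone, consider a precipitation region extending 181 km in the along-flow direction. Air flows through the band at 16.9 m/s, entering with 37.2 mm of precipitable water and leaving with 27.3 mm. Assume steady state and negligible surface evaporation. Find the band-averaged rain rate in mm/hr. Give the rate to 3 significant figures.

Column moisture flux per unit crosswind length is F = V × PW.
Inflow: F_in = 16.9 × 37.2 = 628.68 mm·m/s
Outflow: F_out = 16.9 × 27.3 = 461.37 mm·m/s
Steady-state rate R = (F_in − F_out)/L = (628.68 − 461.37) / 181000 m = 9.244e-04 mm/s.
R = 9.244e-04 × 3600 = 3.33 mm/hr.

R ≈ 3.33 mm/hr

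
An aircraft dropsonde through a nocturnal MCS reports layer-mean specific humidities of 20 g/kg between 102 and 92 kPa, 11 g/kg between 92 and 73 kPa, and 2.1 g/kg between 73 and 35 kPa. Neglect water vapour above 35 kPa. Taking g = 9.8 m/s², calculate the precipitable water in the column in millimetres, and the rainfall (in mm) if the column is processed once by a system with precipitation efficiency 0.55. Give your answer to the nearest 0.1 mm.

PW ≈ 49.9 mm; rainfall ≈ 27.4 mm

Precipitable water is the column-integrated vapour mass per unit area: PW = (1/g) Σ q̄ Δp, with q in kg/kg and Δp in Pa (1 kg/m² of water = 1 mm).
Layer 102–92 kPa: Δp = 100 hPa = 10000 Pa, q̄ = 0.02 kg/kg → 0.02 × 10000 / 9.8 = 20.41 mm
Layer 92–73 kPa: Δp = 190 hPa = 19000 Pa, q̄ = 0.011 kg/kg → 0.011 × 19000 / 9.8 = 21.33 mm
Layer 73–35 kPa: Δp = 380 hPa = 38000 Pa, q̄ = 0.0021 kg/kg → 0.0021 × 38000 / 9.8 = 8.14 mm
PW = 20.41 + 21.33 + 8.14 = 49.88 ≈ 49.9 mm.
Rainfall = ε × PW = 0.55 × 49.9 = 27.4 mm.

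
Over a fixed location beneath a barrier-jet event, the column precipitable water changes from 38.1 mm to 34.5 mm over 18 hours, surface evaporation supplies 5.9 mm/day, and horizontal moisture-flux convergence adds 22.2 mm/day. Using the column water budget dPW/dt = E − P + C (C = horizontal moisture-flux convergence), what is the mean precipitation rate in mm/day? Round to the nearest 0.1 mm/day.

P ≈ 32.9 mm/day

dPW/dt = (34.5 − 38.1) mm / (18/24 day) = -4.800 mm/day.
P = E + C − dPW/dt = 5.9 + (22.2) − (-4.800) = 32.9 mm/day.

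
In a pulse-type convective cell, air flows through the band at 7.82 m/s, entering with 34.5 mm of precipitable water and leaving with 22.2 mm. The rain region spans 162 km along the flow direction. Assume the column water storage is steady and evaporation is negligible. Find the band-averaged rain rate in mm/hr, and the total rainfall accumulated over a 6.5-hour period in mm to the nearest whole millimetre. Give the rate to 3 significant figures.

Column moisture flux per unit crosswind length is F = V × PW.
Inflow: F_in = 7.82 × 34.5 = 269.79 mm·m/s
Outflow: F_out = 7.82 × 22.2 = 173.604 mm·m/s
Steady-state rate R = (F_in − F_out)/L = (269.79 − 173.604) / 162000 m = 5.937e-04 mm/s.
R = 5.937e-04 × 3600 = 2.14 mm/hr.
Over 6.5 h: total = 2.14 × 6.5 = 13.91 ≈ 14 mm.

R ≈ 2.14 mm/hr; total ≈ 14 mm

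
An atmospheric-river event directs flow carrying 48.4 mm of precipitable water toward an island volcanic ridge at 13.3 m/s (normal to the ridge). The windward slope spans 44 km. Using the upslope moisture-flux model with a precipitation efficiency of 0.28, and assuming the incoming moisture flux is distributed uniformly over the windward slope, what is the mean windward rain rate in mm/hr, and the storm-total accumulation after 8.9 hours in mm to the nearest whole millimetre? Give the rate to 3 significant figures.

Incoming column moisture flux per unit ridge length: F = V × PW = 13.3 × 48.4 = 643.72 mm·m/s.
Spread over the 44 km slope with efficiency ε = 0.28: R = ε·F/W = 0.28 × 643.72 / 44000 m = 4.096e-03 mm/s.
R = 4.096e-03 × 3600 = 14.7 mm/hr.
Over 8.9 h: total = 14.7 × 8.9 = 130.83 ≈ 131 mm.

R ≈ 14.7 mm/hr; total ≈ 131 mm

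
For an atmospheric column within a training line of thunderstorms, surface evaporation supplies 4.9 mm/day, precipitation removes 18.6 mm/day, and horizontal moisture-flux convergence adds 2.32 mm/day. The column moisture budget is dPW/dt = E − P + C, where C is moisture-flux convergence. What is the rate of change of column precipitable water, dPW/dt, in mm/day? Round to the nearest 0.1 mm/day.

dPW/dt = E − P + C = 4.9 − 18.6 + (2.32) = -11.4 mm/day.

dPW/dt ≈ -11.4 mm/day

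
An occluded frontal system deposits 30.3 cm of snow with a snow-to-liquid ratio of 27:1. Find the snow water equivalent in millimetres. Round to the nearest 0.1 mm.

SWE = snow depth / ratio = 30.3 cm / 27 = 1.122 cm = 11.2 mm.

SWE ≈ 11.2 mm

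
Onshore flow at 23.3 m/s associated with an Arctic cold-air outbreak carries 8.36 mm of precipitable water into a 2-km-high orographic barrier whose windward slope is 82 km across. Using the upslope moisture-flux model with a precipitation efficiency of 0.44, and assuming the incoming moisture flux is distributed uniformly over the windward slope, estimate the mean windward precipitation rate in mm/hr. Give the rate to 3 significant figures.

R ≈ 3.76 mm/hr

Incoming column moisture flux per unit ridge length: F = V × PW = 23.3 × 8.36 = 194.788 mm·m/s.
Spread over the 82 km slope with efficiency ε = 0.44: R = ε·F/W = 0.44 × 194.788 / 82000 m = 1.045e-03 mm/s.
R = 1.045e-03 × 3600 = 3.76 mm/hr.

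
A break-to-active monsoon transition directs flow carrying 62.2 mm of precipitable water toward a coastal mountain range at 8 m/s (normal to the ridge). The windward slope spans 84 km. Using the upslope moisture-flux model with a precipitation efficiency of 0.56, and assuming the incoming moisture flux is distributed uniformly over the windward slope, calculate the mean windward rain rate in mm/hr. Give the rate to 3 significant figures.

R ≈ 11.9 mm/hr

Incoming column moisture flux per unit ridge length: F = V × PW = 8 × 62.2 = 497.6 mm·m/s.
Spread over the 84 km slope with efficiency ε = 0.56: R = ε·F/W = 0.56 × 497.6 / 84000 m = 3.317e-03 mm/s.
R = 3.317e-03 × 3600 = 11.9 mm/hr.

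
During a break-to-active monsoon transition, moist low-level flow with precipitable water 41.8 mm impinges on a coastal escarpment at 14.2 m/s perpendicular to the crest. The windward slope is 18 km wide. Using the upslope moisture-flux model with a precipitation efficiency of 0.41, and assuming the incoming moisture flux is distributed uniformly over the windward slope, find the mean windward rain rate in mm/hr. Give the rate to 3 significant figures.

Incoming column moisture flux per unit ridge length: F = V × PW = 14.2 × 41.8 = 593.56 mm·m/s.
Spread over the 18 km slope with efficiency ε = 0.41: R = ε·F/W = 0.41 × 593.56 / 18000 m = 1.352e-02 mm/s.
R = 1.352e-02 × 3600 = 48.7 mm/hr.

R ≈ 48.7 mm/hr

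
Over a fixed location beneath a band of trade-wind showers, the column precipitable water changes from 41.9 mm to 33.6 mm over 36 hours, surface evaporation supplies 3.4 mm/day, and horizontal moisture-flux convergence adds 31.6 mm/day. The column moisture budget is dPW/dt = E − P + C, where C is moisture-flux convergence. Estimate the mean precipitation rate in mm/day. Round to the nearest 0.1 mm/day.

dPW/dt = (33.6 − 41.9) mm / (36/24 day) = -5.533 mm/day.
P = E + C − dPW/dt = 3.4 + (31.6) − (-5.533) = 40.5 mm/day.

P ≈ 40.5 mm/day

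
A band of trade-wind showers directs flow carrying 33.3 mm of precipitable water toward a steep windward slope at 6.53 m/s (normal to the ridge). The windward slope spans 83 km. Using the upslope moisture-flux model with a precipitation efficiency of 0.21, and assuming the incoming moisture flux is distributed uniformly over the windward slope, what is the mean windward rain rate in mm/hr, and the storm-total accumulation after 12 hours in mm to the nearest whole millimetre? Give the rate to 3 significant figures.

Incoming column moisture flux per unit ridge length: F = V × PW = 6.53 × 33.3 = 217.449 mm·m/s.
Spread over the 83 km slope with efficiency ε = 0.21: R = ε·F/W = 0.21 × 217.449 / 83000 m = 5.502e-04 mm/s.
R = 5.502e-04 × 3600 = 1.98 mm/hr.
Over 12 h: total = 1.98 × 12 = 23.76 ≈ 24 mm.

R ≈ 1.98 mm/hr; total ≈ 24 mm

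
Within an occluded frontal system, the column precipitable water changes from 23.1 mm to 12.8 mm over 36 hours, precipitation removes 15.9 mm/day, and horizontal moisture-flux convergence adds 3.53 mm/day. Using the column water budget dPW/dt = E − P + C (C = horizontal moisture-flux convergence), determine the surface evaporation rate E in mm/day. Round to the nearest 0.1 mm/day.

E ≈ 5.5 mm/day

dPW/dt = (12.8 − 23.1) mm / (36/24 day) = -6.867 mm/day.
E = dPW/dt + P − C = (-6.867) + 15.9 − (3.53) = 5.5 mm/day.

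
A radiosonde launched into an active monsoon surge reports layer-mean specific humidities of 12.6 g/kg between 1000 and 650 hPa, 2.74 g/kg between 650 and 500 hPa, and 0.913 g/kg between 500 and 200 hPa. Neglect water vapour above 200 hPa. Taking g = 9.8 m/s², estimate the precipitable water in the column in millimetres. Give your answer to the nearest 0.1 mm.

Precipitable water is the column-integrated vapour mass per unit area: PW = (1/g) Σ q̄ Δp, with q in kg/kg and Δp in Pa (1 kg/m² of water = 1 mm).
Layer 1000–650 hPa: Δp = 350 hPa = 35000 Pa, q̄ = 0.0126 kg/kg → 0.0126 × 35000 / 9.8 = 45.00 mm
Layer 650–500 hPa: Δp = 150 hPa = 15000 Pa, q̄ = 0.00274 kg/kg → 0.00274 × 15000 / 9.8 = 4.19 mm
Layer 500–200 hPa: Δp = 300 hPa = 30000 Pa, q̄ = 0.000913 kg/kg → 0.000913 × 30000 / 9.8 = 2.79 mm
PW = 45.00 + 4.19 + 2.79 = 51.98 ≈ 52.0 mm.

PW ≈ 52.0 mm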